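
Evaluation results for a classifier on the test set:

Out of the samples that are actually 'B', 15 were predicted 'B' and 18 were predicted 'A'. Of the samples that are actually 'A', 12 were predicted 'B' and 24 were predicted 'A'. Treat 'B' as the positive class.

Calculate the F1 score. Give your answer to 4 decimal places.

0.5000

Precision = TP/(TP+FP) = 15/27 = 0.5556
Recall = TP/(TP+FN) = 15/33 = 0.4545
F1 = 2·TP/(2·TP+FP+FN) = 30/60 = 0.5000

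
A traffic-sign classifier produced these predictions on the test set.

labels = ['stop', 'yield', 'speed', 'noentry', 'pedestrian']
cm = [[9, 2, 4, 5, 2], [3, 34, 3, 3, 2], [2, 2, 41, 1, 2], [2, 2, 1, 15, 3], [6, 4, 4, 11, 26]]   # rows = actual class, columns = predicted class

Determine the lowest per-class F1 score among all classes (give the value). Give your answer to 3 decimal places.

0.409

Per-class F1 score (2·TP/(2·TP+FP+FN)):
  stop: TP=9, FP=3+2+2+6=13, FN=2+4+5+2=13 → 18/44 = 0.4091
  yield: TP=34, FP=2+2+2+4=10, FN=3+3+3+2=11 → 68/89 = 0.7640
  speed: TP=41, FP=4+3+1+4=12, FN=2+2+1+2=7 → 82/101 = 0.8119
  noentry: TP=15, FP=5+3+1+11=20, FN=2+2+1+3=8 → 30/58 = 0.5172
  pedestrian: TP=26, FP=2+2+2+3=9, FN=6+4+4+11=25 → 52/86 = 0.6047
Lowest is class 'stop' with F1 score = 0.409.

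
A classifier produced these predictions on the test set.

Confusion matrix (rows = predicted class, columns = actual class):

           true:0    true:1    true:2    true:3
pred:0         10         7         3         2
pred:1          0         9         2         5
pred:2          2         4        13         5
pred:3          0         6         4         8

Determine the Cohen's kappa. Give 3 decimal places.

Observed agreement pₒ = trace/N = 40/80 = 0.5000
Expected agreement pₑ = Σ (rowᵢ·colᵢ)/N² = (12·22 + 26·16 + 22·24 + 20·18)/80² = 0.2450
κ = (pₒ − pₑ)/(1 − pₑ) = (0.5000 − 0.2450)/(1 − 0.2450) = 0.338

0.338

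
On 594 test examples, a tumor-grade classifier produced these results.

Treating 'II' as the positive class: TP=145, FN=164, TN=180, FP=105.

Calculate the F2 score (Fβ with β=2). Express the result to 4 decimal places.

0.4879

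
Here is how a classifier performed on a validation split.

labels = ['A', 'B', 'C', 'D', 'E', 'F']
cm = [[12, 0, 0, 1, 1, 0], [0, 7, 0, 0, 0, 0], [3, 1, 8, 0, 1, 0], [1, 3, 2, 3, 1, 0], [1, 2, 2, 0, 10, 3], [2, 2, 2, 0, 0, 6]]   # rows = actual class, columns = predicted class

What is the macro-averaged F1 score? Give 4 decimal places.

0.6002

Per-class F1 score (2·TP/(2·TP+FP+FN)):
  A: TP=12, FP=0+3+1+1+2=7, FN=0+0+1+1+0=2 → 24/33 = 0.72727
  B: TP=7, FP=0+1+3+2+2=8, FN=0+0+0+0+0=0 → 14/22 = 0.63636
  C: TP=8, FP=0+0+2+2+2=6, FN=3+1+0+1+0=5 → 16/27 = 0.59259
  D: TP=3, FP=1+0+0+0+0=1, FN=1+3+2+1+0=7 → 6/14 = 0.42857
  E: TP=10, FP=1+0+1+1+0=3, FN=1+2+2+0+3=8 → 20/31 = 0.64516
  F: TP=6, FP=0+0+0+0+3=3, FN=2+2+2+0+0=6 → 12/21 = 0.57143
Macro-F1 score = mean = (0.72727 + 0.63636 + 0.59259 + 0.42857 + 0.64516 + 0.57143) / 6 = 0.6002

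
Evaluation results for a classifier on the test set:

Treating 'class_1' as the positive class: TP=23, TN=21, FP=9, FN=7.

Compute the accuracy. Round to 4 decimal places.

0.7333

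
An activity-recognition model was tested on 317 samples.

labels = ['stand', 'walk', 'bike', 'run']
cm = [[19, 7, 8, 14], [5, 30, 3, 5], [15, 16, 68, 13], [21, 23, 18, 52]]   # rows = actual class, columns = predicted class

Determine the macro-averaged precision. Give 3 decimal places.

Per-class precision (TP/(TP+FP)):
  stand: TP=19, FP=5+15+21=41 → 19/60 = 0.3167
  walk: TP=30, FP=7+16+23=46 → 30/76 = 0.3947
  bike: TP=68, FP=8+3+18=29 → 68/97 = 0.7010
  run: TP=52, FP=14+5+13=32 → 52/84 = 0.6190
Macro-precision = mean = (0.3167 + 0.3947 + 0.7010 + 0.6190) / 4 = 0.508

0.508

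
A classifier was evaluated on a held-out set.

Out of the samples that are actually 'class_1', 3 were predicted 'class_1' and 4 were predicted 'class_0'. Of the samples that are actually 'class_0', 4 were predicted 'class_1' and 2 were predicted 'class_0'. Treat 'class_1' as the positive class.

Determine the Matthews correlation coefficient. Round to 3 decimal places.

MCC = (TP·TN − FP·FN) / √((TP+FP)(TP+FN)(TN+FP)(TN+FN))
Numerator = 3·2 − 4·4 = -10
Denominator = √(7·7·6·6) = √1764 = 42.0000
MCC = -10 / 42.0000 = -0.238

-0.238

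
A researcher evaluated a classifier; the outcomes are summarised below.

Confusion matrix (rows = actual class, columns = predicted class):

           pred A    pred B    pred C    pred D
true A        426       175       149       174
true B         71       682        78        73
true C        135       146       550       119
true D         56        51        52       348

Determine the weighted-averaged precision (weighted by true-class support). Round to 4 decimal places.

0.6193

Per-class precision (TP/(TP+FP)):
  A: TP=426, FP=71+135+56=262 → 426/688 = 0.61919
  B: TP=682, FP=175+146+51=372 → 682/1054 = 0.64706
  C: TP=550, FP=149+78+52=279 → 550/829 = 0.66345
  D: TP=348, FP=174+73+119=366 → 348/714 = 0.48739
Weighted-precision = Σ (supportᵢ/N)·precisionᵢ with N=3285: (924/3285)·0.61919 + (904/3285)·0.64706 + (950/3285)·0.66345 + (507/3285)·0.48739 = 0.6193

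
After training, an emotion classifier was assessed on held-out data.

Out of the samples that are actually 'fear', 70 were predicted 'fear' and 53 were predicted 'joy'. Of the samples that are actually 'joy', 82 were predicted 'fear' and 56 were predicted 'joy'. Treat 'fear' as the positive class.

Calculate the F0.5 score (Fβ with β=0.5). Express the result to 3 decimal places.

Fβ = (1+β²)·TP / ((1+β²)·TP + β²·FN + FP), with β²=1/4
= 1.25·70 / (1.25·70 + 0.25·53 + 82) = 0.479

0.479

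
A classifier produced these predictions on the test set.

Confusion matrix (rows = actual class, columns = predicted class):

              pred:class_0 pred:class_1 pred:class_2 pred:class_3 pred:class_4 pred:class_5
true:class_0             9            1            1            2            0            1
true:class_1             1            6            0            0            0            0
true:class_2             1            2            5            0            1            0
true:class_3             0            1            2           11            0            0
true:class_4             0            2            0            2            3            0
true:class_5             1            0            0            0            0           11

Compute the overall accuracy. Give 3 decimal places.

0.714

Accuracy = trace / total = (9+6+5+11+3+11=45) / 63 = 45/63 = 0.714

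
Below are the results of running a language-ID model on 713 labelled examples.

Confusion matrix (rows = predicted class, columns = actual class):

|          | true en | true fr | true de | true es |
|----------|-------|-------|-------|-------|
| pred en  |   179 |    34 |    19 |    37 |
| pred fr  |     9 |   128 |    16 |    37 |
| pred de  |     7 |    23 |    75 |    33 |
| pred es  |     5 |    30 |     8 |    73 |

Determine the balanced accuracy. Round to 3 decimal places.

0.633

Balanced accuracy = mean of per-class recall.
  en: recall = 179/200 = 0.8950
  fr: recall = 128/215 = 0.5953
  de: recall = 75/118 = 0.6356
  es: recall = 73/180 = 0.4056
Mean = (0.8950 + 0.5953 + 0.6356 + 0.4056) / 4 = 0.633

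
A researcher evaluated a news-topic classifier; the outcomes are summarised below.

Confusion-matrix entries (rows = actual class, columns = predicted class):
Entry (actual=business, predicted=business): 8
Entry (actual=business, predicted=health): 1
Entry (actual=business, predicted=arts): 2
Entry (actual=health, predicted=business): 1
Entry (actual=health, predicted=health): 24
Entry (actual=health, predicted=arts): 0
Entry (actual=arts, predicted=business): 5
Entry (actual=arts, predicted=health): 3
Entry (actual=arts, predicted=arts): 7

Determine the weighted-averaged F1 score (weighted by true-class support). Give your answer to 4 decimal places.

Per-class F1 score (2·TP/(2·TP+FP+FN)):
  business: TP=8, FP=1+5=6, FN=1+2=3 → 16/25 = 0.64000
  health: TP=24, FP=1+3=4, FN=1+0=1 → 48/53 = 0.90566
  arts: TP=7, FP=2+0=2, FN=5+3=8 → 14/24 = 0.58333
Weighted-F1 score = Σ (supportᵢ/N)·F1 scoreᵢ with N=51: (11/51)·0.64000 + (25/51)·0.90566 + (15/51)·0.58333 = 0.7536

0.7536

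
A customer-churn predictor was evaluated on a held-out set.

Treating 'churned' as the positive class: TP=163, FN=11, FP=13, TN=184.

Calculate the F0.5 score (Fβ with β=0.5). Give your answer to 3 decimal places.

0.928

Fβ = (1+β²)·TP / ((1+β²)·TP + β²·FN + FP), with β²=1/4
= 1.25·163 / (1.25·163 + 0.25·11 + 13) = 0.928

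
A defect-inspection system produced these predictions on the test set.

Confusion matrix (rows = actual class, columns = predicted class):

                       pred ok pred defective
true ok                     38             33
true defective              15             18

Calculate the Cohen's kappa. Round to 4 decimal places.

Observed agreement pₒ = trace/N = 56/104 = 0.53846
Expected agreement pₑ = Σ (rowᵢ·colᵢ)/N² = (71·53 + 33·51)/104² = 0.50351
κ = (pₒ − pₑ)/(1 − pₑ) = (0.53846 − 0.50351)/(1 − 0.50351) = 0.0704

0.0704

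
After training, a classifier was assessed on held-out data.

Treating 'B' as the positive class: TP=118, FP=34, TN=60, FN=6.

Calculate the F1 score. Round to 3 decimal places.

0.855

Precision = TP/(TP+FP) = 118/152 = 0.7763
Recall = TP/(TP+FN) = 118/124 = 0.9516
F1 = 2·TP/(2·TP+FP+FN) = 236/276 = 0.855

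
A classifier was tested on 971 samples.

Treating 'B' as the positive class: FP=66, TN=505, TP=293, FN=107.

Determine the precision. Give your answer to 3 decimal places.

0.816

Precision = TP/(TP+FP) = 293/(293+66) = 293/359 = 0.816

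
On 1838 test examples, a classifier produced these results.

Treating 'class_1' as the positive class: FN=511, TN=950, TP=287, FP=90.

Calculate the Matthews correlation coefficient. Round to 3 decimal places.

MCC = (TP·TN − FP·FN) / √((TP+FP)(TP+FN)(TN+FP)(TN+FN))
Numerator = 287·950 − 90·511 = 226660
Denominator = √(377·798·1040·1461) = √457117446240 = 676104.6119
MCC = 226660 / 676104.6119 = 0.335

0.335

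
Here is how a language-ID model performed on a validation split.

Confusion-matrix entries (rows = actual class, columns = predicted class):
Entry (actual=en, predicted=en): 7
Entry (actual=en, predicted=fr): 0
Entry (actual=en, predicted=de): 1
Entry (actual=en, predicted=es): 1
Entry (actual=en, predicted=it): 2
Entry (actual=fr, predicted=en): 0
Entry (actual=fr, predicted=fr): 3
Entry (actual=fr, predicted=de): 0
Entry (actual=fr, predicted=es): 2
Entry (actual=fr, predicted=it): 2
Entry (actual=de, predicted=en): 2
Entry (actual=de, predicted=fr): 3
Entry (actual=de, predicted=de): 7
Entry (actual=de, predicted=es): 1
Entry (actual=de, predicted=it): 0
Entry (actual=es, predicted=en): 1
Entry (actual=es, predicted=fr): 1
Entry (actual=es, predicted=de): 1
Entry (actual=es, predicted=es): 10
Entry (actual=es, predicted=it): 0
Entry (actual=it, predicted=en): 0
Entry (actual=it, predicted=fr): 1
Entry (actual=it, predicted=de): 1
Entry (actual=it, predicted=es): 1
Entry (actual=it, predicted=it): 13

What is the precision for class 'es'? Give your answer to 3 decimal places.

0.667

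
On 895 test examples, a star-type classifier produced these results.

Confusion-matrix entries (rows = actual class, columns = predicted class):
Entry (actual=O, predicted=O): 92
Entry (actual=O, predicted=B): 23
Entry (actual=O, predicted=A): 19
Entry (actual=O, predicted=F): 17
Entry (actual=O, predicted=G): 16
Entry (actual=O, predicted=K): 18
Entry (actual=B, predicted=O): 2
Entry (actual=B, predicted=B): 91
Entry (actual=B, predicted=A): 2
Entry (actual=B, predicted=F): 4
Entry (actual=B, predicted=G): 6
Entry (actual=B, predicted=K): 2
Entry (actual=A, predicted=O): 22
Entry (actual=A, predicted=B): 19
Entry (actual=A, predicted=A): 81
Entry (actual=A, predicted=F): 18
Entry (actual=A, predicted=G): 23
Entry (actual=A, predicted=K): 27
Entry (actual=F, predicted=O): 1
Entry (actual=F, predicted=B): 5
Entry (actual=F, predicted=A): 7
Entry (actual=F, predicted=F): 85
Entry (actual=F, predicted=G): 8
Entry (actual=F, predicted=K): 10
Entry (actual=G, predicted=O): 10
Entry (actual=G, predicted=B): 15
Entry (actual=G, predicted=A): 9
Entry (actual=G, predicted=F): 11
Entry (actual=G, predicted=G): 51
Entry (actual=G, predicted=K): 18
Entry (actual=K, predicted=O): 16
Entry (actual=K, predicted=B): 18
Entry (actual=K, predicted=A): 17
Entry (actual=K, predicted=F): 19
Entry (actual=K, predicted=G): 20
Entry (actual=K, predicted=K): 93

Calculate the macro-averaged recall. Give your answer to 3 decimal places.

0.577

Per-class recall (TP/(TP+FN)):
  O: TP=92, FN=23+19+17+16+18=93 → 92/185 = 0.4973
  B: TP=91, FN=2+2+4+6+2=16 → 91/107 = 0.8505
  A: TP=81, FN=22+19+18+23+27=109 → 81/190 = 0.4263
  F: TP=85, FN=1+5+7+8+10=31 → 85/116 = 0.7328
  G: TP=51, FN=10+15+9+11+18=63 → 51/114 = 0.4474
  K: TP=93, FN=16+18+17+19+20=90 → 93/183 = 0.5082
Macro-recall = mean = (0.4973 + 0.8505 + 0.4263 + 0.7328 + 0.4474 + 0.5082) / 6 = 0.577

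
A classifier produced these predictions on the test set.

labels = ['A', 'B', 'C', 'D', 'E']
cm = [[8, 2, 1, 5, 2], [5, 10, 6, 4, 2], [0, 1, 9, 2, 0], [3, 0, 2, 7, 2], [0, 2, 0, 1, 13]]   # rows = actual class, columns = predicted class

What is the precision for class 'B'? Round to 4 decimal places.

One-vs-rest for 'B': TP = diagonal; FP = other classes predicted 'B'; FN = 'B' predicted as other.
precision = TP/(TP+FP).
B: TP=10, FP=2+1+0+2=5 → 10/15 = 0.66667

0.6667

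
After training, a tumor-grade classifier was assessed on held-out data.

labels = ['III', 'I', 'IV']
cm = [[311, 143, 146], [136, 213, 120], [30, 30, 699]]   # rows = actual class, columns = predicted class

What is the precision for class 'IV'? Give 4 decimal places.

Take TP from the diagonal, FP from the rest of the 'IV' prediction marginal, FN from the rest of the 'IV' actual marginal.
precision = TP/(TP+FP).
IV: TP=699, FP=146+120=266 → 699/965 = 0.72435

0.7244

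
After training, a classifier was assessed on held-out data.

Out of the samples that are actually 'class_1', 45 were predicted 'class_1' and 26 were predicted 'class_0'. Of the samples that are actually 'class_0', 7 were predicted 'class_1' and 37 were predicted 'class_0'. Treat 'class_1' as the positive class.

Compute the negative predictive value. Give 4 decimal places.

0.5873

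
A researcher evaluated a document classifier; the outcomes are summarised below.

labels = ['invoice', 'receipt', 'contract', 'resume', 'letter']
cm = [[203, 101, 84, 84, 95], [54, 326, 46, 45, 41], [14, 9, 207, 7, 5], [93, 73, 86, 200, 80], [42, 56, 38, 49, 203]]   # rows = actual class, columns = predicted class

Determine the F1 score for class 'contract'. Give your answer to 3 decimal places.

F1 score = 2·TP/(2·TP+FP+FN).
contract: TP=207, FP=84+46+86+38=254, FN=14+9+7+5=35 → 414/703 = 0.5889

0.589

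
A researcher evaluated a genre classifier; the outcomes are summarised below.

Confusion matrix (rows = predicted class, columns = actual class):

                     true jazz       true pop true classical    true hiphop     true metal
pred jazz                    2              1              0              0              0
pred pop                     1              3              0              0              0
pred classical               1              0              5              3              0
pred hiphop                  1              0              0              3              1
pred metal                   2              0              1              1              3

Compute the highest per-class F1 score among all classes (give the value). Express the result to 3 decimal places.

Per-class F1 score (2·TP/(2·TP+FP+FN)):
  jazz: TP=2, FP=1+0+0+0=1, FN=1+1+1+2=5 → 4/10 = 0.4000
  pop: TP=3, FP=1+0+0+0=1, FN=1+0+0+0=1 → 6/8 = 0.7500
  classical: TP=5, FP=1+0+3+0=4, FN=0+0+0+1=1 → 10/15 = 0.6667
  hiphop: TP=3, FP=1+0+0+1=2, FN=0+0+3+1=4 → 6/12 = 0.5000
  metal: TP=3, FP=2+0+1+1=4, FN=0+0+0+1=1 → 6/11 = 0.5455
Highest is class 'pop' with F1 score = 0.750.

0.750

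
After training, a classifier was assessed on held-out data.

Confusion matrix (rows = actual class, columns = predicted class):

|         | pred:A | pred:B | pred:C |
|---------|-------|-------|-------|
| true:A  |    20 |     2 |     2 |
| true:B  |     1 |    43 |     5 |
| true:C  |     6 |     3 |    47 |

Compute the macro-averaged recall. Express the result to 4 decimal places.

Per-class recall (TP/(TP+FN)):
  A: TP=20, FN=2+2=4 → 20/24 = 0.83333
  B: TP=43, FN=1+5=6 → 43/49 = 0.87755
  C: TP=47, FN=6+3=9 → 47/56 = 0.83929
Macro-recall = mean = (0.83333 + 0.87755 + 0.83929) / 3 = 0.8501

0.8501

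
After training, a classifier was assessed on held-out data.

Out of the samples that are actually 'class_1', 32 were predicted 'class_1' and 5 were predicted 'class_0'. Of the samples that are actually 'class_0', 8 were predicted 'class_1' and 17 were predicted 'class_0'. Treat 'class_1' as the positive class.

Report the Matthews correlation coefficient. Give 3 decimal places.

MCC = (TP·TN − FP·FN) / √((TP+FP)(TP+FN)(TN+FP)(TN+FN))
Numerator = 32·17 − 8·5 = 504
Denominator = √(40·37·25·22) = √814000 = 902.2195
MCC = 504 / 902.2195 = 0.559

0.559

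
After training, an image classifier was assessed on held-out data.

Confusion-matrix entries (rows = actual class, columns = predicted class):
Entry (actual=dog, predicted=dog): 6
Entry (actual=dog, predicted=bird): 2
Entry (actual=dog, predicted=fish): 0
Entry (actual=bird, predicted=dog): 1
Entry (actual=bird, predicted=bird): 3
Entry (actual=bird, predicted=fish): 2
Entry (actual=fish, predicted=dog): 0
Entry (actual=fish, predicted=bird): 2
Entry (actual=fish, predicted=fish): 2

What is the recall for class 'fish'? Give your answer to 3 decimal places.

0.500

One-vs-rest for 'fish': TP = diagonal; FP = other classes predicted 'fish'; FN = 'fish' predicted as other.
recall = TP/(TP+FN).
fish: TP=2, FN=0+2=2 → 2/4 = 0.5000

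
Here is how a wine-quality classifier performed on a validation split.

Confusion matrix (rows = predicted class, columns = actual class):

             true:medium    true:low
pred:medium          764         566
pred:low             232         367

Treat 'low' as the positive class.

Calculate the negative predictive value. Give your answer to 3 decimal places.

0.574

NPV = TN/(TN+FN) = 764/(764+566) = 0.574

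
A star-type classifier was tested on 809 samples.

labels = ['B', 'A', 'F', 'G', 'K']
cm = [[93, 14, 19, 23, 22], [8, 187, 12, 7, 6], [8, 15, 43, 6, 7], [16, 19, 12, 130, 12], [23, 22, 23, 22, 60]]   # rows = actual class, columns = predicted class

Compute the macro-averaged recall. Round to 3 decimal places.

Per-class recall (TP/(TP+FN)):
  B: TP=93, FN=14+19+23+22=78 → 93/171 = 0.5439
  A: TP=187, FN=8+12+7+6=33 → 187/220 = 0.8500
  F: TP=43, FN=8+15+6+7=36 → 43/79 = 0.5443
  G: TP=130, FN=16+19+12+12=59 → 130/189 = 0.6878
  K: TP=60, FN=23+22+23+22=90 → 60/150 = 0.4000
Macro-recall = mean = (0.5439 + 0.8500 + 0.5443 + 0.6878 + 0.4000) / 5 = 0.605

0.605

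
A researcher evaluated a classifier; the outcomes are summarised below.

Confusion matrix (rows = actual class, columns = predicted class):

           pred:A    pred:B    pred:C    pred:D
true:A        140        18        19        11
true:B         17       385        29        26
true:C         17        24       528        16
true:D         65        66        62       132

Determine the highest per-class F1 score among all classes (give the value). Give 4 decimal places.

0.8635

Per-class F1 score (2·TP/(2·TP+FP+FN)):
  A: TP=140, FP=17+17+65=99, FN=18+19+11=48 → 280/427 = 0.65574
  B: TP=385, FP=18+24+66=108, FN=17+29+26=72 → 770/950 = 0.81053
  C: TP=528, FP=19+29+62=110, FN=17+24+16=57 → 1056/1223 = 0.86345
  D: TP=132, FP=11+26+16=53, FN=65+66+62=193 → 264/510 = 0.51765
Highest is class 'C' with F1 score = 0.8635.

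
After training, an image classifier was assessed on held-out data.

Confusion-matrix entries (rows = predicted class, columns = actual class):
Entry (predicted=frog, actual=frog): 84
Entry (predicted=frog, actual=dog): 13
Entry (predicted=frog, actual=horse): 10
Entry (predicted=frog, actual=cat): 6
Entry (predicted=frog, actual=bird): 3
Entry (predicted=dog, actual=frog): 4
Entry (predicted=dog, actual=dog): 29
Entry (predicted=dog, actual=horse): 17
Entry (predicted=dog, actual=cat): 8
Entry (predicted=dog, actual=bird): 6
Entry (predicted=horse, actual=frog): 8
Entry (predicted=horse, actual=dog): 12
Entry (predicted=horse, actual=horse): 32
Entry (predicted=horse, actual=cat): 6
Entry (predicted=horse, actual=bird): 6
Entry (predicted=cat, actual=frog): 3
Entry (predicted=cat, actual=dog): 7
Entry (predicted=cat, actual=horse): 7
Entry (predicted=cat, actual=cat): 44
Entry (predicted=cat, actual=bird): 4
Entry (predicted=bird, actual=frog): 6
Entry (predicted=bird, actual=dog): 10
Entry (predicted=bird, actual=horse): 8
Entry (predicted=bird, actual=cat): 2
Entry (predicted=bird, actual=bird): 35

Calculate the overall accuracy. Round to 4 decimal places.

0.6054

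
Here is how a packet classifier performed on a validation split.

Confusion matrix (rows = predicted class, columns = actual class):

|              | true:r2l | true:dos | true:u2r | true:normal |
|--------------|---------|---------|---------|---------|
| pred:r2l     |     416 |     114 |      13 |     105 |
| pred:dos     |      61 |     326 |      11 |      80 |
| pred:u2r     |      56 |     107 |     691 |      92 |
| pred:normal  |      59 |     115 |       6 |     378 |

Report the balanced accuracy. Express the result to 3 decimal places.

0.683

Balanced accuracy = mean of per-class recall.
  r2l: recall = 416/592 = 0.7027
  dos: recall = 326/662 = 0.4924
  u2r: recall = 691/721 = 0.9584
  normal: recall = 378/655 = 0.5771
Mean = (0.7027 + 0.4924 + 0.9584 + 0.5771) / 4 = 0.683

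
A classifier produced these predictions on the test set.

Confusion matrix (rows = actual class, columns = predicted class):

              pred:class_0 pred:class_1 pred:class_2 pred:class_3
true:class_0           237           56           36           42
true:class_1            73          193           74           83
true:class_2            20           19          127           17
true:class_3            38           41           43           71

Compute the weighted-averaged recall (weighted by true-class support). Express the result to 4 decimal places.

Per-class recall (TP/(TP+FN)):
  class_0: TP=237, FN=56+36+42=134 → 237/371 = 0.63881
  class_1: TP=193, FN=73+74+83=230 → 193/423 = 0.45626
  class_2: TP=127, FN=20+19+17=56 → 127/183 = 0.69399
  class_3: TP=71, FN=38+41+43=122 → 71/193 = 0.36788
Weighted-recall = Σ (supportᵢ/N)·recallᵢ with N=1170: (371/1170)·0.63881 + (423/1170)·0.45626 + (183/1170)·0.69399 + (193/1170)·0.36788 = 0.5368

0.5368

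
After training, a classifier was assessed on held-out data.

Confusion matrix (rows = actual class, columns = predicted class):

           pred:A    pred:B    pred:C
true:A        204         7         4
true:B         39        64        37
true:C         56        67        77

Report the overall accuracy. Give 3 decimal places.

0.622

Accuracy = trace / total = (204+64+77=345) / 555 = 345/555 = 0.622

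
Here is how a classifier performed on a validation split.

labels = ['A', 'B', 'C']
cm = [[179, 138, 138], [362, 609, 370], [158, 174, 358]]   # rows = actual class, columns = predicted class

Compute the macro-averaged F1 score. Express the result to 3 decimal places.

Per-class F1 score (2·TP/(2·TP+FP+FN)):
  A: TP=179, FP=362+158=520, FN=138+138=276 → 358/1154 = 0.3102
  B: TP=609, FP=138+174=312, FN=362+370=732 → 1218/2262 = 0.5385
  C: TP=358, FP=138+370=508, FN=158+174=332 → 716/1556 = 0.4602
Macro-F1 score = mean = (0.3102 + 0.5385 + 0.4602) / 3 = 0.436

0.436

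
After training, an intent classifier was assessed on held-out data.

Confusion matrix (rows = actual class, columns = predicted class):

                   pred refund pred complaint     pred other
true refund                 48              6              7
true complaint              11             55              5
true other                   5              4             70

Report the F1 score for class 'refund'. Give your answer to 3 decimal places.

0.768

Take TP from the diagonal, FP from the rest of the 'refund' prediction marginal, FN from the rest of the 'refund' actual marginal.
F1 score = 2·TP/(2·TP+FP+FN).
refund: TP=48, FP=11+5=16, FN=6+7=13 → 96/125 = 0.7680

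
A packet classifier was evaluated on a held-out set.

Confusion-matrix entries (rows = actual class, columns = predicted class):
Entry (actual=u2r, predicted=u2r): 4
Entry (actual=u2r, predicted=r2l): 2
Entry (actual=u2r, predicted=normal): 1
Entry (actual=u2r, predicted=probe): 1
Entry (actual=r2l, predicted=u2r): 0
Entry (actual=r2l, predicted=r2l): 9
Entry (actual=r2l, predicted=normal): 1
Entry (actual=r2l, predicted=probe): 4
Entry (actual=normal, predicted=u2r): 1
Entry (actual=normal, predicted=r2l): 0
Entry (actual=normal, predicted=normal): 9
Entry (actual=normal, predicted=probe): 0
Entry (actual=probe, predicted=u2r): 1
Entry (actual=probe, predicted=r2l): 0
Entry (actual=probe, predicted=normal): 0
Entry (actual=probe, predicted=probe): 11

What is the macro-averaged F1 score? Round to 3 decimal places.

Per-class F1 score (2·TP/(2·TP+FP+FN)):
  u2r: TP=4, FP=0+1+1=2, FN=2+1+1=4 → 8/14 = 0.5714
  r2l: TP=9, FP=2+0+0=2, FN=0+1+4=5 → 18/25 = 0.7200
  normal: TP=9, FP=1+1+0=2, FN=1+0+0=1 → 18/21 = 0.8571
  probe: TP=11, FP=1+4+0=5, FN=1+0+0=1 → 22/28 = 0.7857
Macro-F1 score = mean = (0.5714 + 0.7200 + 0.8571 + 0.7857) / 4 = 0.734

0.734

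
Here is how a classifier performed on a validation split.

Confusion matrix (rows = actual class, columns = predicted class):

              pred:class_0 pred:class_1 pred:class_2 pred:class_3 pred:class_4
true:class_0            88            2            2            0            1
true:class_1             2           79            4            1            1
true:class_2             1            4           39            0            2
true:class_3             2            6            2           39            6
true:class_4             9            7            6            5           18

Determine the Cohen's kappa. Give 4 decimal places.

0.7498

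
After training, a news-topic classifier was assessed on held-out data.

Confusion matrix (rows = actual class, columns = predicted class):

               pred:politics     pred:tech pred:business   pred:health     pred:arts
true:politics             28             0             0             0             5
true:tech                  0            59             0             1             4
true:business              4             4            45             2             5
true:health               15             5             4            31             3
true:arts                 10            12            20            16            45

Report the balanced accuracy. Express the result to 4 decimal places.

Balanced accuracy = mean of per-class recall.
  politics: recall = 28/33 = 0.84848
  tech: recall = 59/64 = 0.92188
  business: recall = 45/60 = 0.75000
  health: recall = 31/58 = 0.53448
  arts: recall = 45/103 = 0.43689
Mean = (0.84848 + 0.92188 + 0.75000 + 0.53448 + 0.43689) / 5 = 0.6983

0.6983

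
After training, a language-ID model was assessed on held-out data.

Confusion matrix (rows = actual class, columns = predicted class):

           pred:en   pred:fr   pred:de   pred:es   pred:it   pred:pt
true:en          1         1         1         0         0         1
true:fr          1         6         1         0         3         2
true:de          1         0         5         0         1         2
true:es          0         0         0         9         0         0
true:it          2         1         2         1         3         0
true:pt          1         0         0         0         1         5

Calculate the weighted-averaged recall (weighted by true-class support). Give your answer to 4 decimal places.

Per-class recall (TP/(TP+FN)):
  en: TP=1, FN=1+1+0+0+1=3 → 1/4 = 0.25000
  fr: TP=6, FN=1+1+0+3+2=7 → 6/13 = 0.46154
  de: TP=5, FN=1+0+0+1+2=4 → 5/9 = 0.55556
  es: TP=9, FN=0+0+0+0+0=0 → 9/9 = 1.00000
  it: TP=3, FN=2+1+2+1+0=6 → 3/9 = 0.33333
  pt: TP=5, FN=1+0+0+0+1=2 → 5/7 = 0.71429
Weighted-recall = Σ (supportᵢ/N)·recallᵢ with N=51: (4/51)·0.25000 + (13/51)·0.46154 + (9/51)·0.55556 + (9/51)·1.00000 + (9/51)·0.33333 + (7/51)·0.71429 = 0.5686

0.5686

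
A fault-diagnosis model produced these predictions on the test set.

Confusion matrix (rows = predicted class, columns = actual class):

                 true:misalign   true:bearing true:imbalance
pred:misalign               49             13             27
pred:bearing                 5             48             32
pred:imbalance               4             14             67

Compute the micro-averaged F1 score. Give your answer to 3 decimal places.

0.633

Micro-averaging pools counts across classes: ΣTP=164, ΣFP=95, ΣFN=95.
Micro-F1 score = 2·TP/(2·TP+FP+FN) on pooled counts = 0.633 (equals overall accuracy in single-label multiclass).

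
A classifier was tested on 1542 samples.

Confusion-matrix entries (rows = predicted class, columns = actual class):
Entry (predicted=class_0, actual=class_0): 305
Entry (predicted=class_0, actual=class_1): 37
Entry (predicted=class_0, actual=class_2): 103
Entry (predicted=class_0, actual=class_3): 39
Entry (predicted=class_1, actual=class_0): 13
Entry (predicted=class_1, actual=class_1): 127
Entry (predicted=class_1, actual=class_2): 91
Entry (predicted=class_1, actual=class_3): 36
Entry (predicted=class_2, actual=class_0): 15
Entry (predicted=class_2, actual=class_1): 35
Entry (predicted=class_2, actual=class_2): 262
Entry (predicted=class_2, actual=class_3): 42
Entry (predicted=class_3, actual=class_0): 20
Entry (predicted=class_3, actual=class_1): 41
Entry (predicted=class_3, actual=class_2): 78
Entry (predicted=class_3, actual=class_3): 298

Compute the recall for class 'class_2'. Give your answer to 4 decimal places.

0.4906

Take TP from the diagonal, FP from the rest of the 'class_2' prediction marginal, FN from the rest of the 'class_2' actual marginal.
recall = TP/(TP+FN).
class_2: TP=262, FN=103+91+78=272 → 262/534 = 0.49064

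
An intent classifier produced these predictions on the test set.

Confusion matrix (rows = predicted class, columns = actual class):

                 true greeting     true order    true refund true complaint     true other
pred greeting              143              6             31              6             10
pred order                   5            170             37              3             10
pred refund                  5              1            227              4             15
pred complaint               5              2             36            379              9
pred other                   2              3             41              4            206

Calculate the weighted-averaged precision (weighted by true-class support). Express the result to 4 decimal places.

0.8373

Per-class precision (TP/(TP+FP)):
  greeting: TP=143, FP=6+31+6+10=53 → 143/196 = 0.72959
  order: TP=170, FP=5+37+3+10=55 → 170/225 = 0.75556
  refund: TP=227, FP=5+1+4+15=25 → 227/252 = 0.90079
  complaint: TP=379, FP=5+2+36+9=52 → 379/431 = 0.87935
  other: TP=206, FP=2+3+41+4=50 → 206/256 = 0.80469
Weighted-precision = Σ (supportᵢ/N)·precisionᵢ with N=1360: (160/1360)·0.72959 + (182/1360)·0.75556 + (372/1360)·0.90079 + (396/1360)·0.87935 + (250/1360)·0.80469 = 0.8373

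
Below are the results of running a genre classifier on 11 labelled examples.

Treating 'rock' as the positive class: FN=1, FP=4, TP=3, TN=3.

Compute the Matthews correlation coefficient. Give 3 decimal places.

0.179

MCC = (TP·TN − FP·FN) / √((TP+FP)(TP+FN)(TN+FP)(TN+FN))
Numerator = 3·3 − 4·1 = 5
Denominator = √(7·4·7·4) = √784 = 28.0000
MCC = 5 / 28.0000 = 0.179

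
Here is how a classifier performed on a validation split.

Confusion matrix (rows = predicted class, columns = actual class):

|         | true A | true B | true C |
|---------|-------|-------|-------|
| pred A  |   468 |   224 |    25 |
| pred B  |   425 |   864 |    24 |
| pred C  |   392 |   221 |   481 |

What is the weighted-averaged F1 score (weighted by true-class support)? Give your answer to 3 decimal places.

0.569

Per-class F1 score (2·TP/(2·TP+FP+FN)):
  A: TP=468, FP=224+25=249, FN=425+392=817 → 936/2002 = 0.4675
  B: TP=864, FP=425+24=449, FN=224+221=445 → 1728/2622 = 0.6590
  C: TP=481, FP=392+221=613, FN=25+24=49 → 962/1624 = 0.5924
Weighted-F1 score = Σ (supportᵢ/N)·F1 scoreᵢ with N=3124: (1285/3124)·0.4675 + (1309/3124)·0.6590 + (530/3124)·0.5924 = 0.569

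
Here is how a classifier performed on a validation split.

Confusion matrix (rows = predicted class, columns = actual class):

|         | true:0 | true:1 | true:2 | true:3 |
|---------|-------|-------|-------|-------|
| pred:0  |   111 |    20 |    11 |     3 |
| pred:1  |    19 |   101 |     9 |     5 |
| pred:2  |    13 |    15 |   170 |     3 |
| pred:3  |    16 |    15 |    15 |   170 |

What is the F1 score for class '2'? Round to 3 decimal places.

Take TP from the diagonal, FP from the rest of the '2' prediction marginal, FN from the rest of the '2' actual marginal.
F1 score = 2·TP/(2·TP+FP+FN).
2: TP=170, FP=13+15+3=31, FN=11+9+15=35 → 340/406 = 0.8374

0.837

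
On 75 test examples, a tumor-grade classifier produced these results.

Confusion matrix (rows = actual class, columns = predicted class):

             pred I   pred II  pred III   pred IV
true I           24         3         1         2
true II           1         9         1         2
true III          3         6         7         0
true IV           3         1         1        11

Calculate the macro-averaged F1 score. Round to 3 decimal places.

Per-class F1 score (2·TP/(2·TP+FP+FN)):
  I: TP=24, FP=1+3+3=7, FN=3+1+2=6 → 48/61 = 0.7869
  II: TP=9, FP=3+6+1=10, FN=1+1+2=4 → 18/32 = 0.5625
  III: TP=7, FP=1+1+1=3, FN=3+6+0=9 → 14/26 = 0.5385
  IV: TP=11, FP=2+2+0=4, FN=3+1+1=5 → 22/31 = 0.7097
Macro-F1 score = mean = (0.7869 + 0.5625 + 0.5385 + 0.7097) / 4 = 0.649

0.649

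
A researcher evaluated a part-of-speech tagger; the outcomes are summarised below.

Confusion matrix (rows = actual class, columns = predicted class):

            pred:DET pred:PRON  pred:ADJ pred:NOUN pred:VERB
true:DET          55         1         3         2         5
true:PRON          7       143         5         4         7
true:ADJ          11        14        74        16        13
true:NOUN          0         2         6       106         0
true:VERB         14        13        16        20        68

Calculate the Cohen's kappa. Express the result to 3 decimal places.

Observed agreement pₒ = trace/N = 446/605 = 0.7372
Expected agreement pₑ = Σ (rowᵢ·colᵢ)/N² = (66·87 + 166·173 + 128·104 + 114·148 + 131·93)/605² = 0.2099
κ = (pₒ − pₑ)/(1 − pₑ) = (0.7372 − 0.2099)/(1 − 0.2099) = 0.667

0.667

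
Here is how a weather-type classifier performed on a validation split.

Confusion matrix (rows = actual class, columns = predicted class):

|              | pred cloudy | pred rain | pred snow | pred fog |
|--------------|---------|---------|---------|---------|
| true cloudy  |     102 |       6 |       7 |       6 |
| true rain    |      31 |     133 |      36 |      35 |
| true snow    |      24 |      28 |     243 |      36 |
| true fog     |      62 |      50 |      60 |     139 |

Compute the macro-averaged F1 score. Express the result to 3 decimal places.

Per-class F1 score (2·TP/(2·TP+FP+FN)):
  cloudy: TP=102, FP=31+24+62=117, FN=6+7+6=19 → 204/340 = 0.6000
  rain: TP=133, FP=6+28+50=84, FN=31+36+35=102 → 266/452 = 0.5885
  snow: TP=243, FP=7+36+60=103, FN=24+28+36=88 → 486/677 = 0.7179
  fog: TP=139, FP=6+35+36=77, FN=62+50+60=172 → 278/527 = 0.5275
Macro-F1 score = mean = (0.6000 + 0.5885 + 0.7179 + 0.5275) / 4 = 0.608

0.608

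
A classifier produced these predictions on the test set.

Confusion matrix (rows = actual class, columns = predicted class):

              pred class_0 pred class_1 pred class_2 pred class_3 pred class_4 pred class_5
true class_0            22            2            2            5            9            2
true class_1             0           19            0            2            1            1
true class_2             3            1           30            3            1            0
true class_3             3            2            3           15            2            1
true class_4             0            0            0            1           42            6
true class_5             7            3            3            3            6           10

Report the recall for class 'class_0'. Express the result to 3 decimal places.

0.524

recall = TP/(TP+FN).
class_0: TP=22, FN=2+2+5+9+2=20 → 22/42 = 0.5238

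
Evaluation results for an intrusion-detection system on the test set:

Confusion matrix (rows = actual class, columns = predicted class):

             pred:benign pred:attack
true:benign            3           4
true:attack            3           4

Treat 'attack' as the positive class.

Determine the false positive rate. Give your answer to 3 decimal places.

FPR = FP/(FP+TN) = 4/(4+3) = 0.571

0.571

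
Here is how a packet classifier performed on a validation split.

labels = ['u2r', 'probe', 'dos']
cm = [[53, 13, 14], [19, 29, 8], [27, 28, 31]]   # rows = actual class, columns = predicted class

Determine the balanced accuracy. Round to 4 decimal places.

Balanced accuracy = mean of per-class recall.
  u2r: recall = 53/80 = 0.66250
  probe: recall = 29/56 = 0.51786
  dos: recall = 31/86 = 0.36047
Mean = (0.66250 + 0.51786 + 0.36047) / 3 = 0.5136

0.5136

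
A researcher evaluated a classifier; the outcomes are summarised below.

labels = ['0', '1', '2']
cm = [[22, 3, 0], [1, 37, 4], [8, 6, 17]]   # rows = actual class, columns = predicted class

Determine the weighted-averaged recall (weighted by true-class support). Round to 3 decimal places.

0.776

Per-class recall (TP/(TP+FN)):
  0: TP=22, FN=3+0=3 → 22/25 = 0.8800
  1: TP=37, FN=1+4=5 → 37/42 = 0.8810
  2: TP=17, FN=8+6=14 → 17/31 = 0.5484
Weighted-recall = Σ (supportᵢ/N)·recallᵢ with N=98: (25/98)·0.8800 + (42/98)·0.8810 + (31/98)·0.5484 = 0.776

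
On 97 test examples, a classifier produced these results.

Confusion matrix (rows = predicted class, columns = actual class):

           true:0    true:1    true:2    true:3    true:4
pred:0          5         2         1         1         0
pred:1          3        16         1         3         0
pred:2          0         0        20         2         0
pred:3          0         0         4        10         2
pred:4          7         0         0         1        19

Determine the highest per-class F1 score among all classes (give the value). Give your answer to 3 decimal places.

0.833

Per-class F1 score (2·TP/(2·TP+FP+FN)):
  0: TP=5, FP=2+1+1+0=4, FN=3+0+0+7=10 → 10/24 = 0.4167
  1: TP=16, FP=3+1+3+0=7, FN=2+0+0+0=2 → 32/41 = 0.7805
  2: TP=20, FP=0+0+2+0=2, FN=1+1+4+0=6 → 40/48 = 0.8333
  3: TP=10, FP=0+0+4+2=6, FN=1+3+2+1=7 → 20/33 = 0.6061
  4: TP=19, FP=7+0+0+1=8, FN=0+0+0+2=2 → 38/48 = 0.7917
Highest is class '2' with F1 score = 0.833.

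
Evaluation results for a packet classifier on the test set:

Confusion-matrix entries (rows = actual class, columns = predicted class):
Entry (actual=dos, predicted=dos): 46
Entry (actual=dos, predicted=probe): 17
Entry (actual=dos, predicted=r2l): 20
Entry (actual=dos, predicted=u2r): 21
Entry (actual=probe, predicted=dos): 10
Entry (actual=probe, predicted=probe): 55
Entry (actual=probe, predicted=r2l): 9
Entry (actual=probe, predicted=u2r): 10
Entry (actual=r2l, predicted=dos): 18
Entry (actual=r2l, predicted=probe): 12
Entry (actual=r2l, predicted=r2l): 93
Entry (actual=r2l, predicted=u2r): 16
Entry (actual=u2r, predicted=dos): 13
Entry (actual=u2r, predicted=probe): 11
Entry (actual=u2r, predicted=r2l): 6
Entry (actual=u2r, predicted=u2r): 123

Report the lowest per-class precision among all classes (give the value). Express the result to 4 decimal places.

Per-class precision (TP/(TP+FP)):
  dos: TP=46, FP=10+18+13=41 → 46/87 = 0.52874
  probe: TP=55, FP=17+12+11=40 → 55/95 = 0.57895
  r2l: TP=93, FP=20+9+6=35 → 93/128 = 0.72656
  u2r: TP=123, FP=21+10+16=47 → 123/170 = 0.72353
Lowest is class 'dos' with precision = 0.5287.

0.5287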